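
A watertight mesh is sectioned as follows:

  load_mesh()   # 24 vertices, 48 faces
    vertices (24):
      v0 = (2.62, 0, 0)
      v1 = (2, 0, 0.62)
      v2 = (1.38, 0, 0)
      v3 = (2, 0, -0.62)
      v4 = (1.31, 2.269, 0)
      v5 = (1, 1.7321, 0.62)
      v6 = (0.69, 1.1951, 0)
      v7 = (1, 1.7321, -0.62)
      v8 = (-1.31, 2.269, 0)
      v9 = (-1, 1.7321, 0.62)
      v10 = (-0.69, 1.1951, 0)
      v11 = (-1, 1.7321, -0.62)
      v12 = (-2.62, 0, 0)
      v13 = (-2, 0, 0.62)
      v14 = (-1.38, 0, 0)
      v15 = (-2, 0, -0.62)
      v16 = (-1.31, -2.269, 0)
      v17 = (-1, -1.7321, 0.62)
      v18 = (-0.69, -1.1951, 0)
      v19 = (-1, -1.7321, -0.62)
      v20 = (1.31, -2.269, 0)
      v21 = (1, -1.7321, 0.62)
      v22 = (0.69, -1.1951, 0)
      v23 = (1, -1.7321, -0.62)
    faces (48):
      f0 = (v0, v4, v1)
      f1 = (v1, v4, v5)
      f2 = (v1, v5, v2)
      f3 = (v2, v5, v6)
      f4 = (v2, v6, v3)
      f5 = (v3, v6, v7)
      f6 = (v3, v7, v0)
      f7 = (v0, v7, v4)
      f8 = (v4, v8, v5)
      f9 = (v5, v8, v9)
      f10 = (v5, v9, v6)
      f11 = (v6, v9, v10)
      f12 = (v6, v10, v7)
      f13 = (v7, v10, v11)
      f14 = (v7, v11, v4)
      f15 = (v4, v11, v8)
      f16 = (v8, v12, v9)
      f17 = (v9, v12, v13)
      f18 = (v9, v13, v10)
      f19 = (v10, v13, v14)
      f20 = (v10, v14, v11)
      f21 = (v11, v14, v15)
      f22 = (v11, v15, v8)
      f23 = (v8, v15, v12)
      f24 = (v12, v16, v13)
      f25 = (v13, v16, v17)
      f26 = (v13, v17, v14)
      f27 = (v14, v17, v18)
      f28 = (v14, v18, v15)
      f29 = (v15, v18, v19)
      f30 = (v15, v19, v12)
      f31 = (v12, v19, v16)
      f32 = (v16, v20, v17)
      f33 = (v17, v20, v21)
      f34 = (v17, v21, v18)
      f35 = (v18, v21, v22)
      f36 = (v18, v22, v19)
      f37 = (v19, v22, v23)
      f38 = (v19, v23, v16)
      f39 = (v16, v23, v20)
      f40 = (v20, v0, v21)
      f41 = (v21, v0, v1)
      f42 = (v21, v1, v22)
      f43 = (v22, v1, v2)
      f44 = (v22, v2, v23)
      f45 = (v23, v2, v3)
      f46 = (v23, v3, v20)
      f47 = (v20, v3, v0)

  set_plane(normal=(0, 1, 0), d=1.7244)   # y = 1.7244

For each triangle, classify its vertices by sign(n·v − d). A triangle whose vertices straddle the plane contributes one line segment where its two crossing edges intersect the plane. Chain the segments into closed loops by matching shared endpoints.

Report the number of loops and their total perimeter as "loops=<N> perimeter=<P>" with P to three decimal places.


loops=1 perimeter=7.540

Straddling triangles (18 of 48):
  (v0,v4,v1) [-+-] → (1.62442, 1.7244, 0)–(1.47561, 1.7244, 0.148811)  len=0.2105
  (v1,v4,v5) [-++] → (1.47561, 1.7244, 0.148811)–(1.00445, 1.7244, 0.62)  len=0.6663
  (v1,v5,v2) [-+-] → (1.00445, 1.7244, 0.62)–(1.00169, 1.7244, 0.617244)  len=0.0039
  (v2,v5,v6) [-+-] → (1.00169, 1.7244, 0.617244)–(0.995555, 1.7244, 0.61111)  len=0.0087
  (v3,v6,v7) [--+] → (0.995555, 1.7244, -0.61111)–(1.00445, 1.7244, -0.62)  len=0.0126
  (v3,v7,v0) [-+-] → (1.00445, 1.7244, -0.62)–(1.0072, 1.7244, -0.617244)  len=0.0039
  (v0,v7,v4) [-++] → (1.0072, 1.7244, -0.617244)–(1.62442, 1.7244, 0)  len=0.8729
  (v5,v9,v6) [++-] → (-0.975767, 1.7244, 0.61111)–(0.995555, 1.7244, 0.61111)  len=1.9713
  (v6,v9,v10) [-+-] → (-0.975767, 1.7244, 0.61111)–(-0.995555, 1.7244, 0.61111)  len=0.0198
  (v6,v10,v7) [--+] → (0.975767, 1.7244, -0.61111)–(0.995555, 1.7244, -0.61111)  len=0.0198
  (v7,v10,v11) [+-+] → (0.975767, 1.7244, -0.61111)–(-0.995555, 1.7244, -0.61111)  len=1.9713
  (v8,v12,v9) [+-+] → (-1.62442, 1.7244, 0)–(-1.0072, 1.7244, 0.617244)  len=0.8729
  (v9,v12,v13) [+--] → (-1.0072, 1.7244, 0.617244)–(-1.00445, 1.7244, 0.62)  len=0.0039
  (v9,v13,v10) [+--] → (-1.00445, 1.7244, 0.62)–(-0.995555, 1.7244, 0.61111)  len=0.0126
  (v10,v14,v11) [--+] → (-1.00169, 1.7244, -0.617244)–(-0.995555, 1.7244, -0.61111)  len=0.0087
  (v11,v14,v15) [+--] → (-1.00169, 1.7244, -0.617244)–(-1.00445, 1.7244, -0.62)  len=0.0039
  (v11,v15,v8) [+-+] → (-1.00445, 1.7244, -0.62)–(-1.47561, 1.7244, -0.148811)  len=0.6663
  (v8,v15,v12) [+--] → (-1.47561, 1.7244, -0.148811)–(-1.62442, 1.7244, 0)  len=0.2105

Chained into 1 loop(s):
  loop 1: 18 segments, perimeter = 7.5397
Total perimeter = 7.540


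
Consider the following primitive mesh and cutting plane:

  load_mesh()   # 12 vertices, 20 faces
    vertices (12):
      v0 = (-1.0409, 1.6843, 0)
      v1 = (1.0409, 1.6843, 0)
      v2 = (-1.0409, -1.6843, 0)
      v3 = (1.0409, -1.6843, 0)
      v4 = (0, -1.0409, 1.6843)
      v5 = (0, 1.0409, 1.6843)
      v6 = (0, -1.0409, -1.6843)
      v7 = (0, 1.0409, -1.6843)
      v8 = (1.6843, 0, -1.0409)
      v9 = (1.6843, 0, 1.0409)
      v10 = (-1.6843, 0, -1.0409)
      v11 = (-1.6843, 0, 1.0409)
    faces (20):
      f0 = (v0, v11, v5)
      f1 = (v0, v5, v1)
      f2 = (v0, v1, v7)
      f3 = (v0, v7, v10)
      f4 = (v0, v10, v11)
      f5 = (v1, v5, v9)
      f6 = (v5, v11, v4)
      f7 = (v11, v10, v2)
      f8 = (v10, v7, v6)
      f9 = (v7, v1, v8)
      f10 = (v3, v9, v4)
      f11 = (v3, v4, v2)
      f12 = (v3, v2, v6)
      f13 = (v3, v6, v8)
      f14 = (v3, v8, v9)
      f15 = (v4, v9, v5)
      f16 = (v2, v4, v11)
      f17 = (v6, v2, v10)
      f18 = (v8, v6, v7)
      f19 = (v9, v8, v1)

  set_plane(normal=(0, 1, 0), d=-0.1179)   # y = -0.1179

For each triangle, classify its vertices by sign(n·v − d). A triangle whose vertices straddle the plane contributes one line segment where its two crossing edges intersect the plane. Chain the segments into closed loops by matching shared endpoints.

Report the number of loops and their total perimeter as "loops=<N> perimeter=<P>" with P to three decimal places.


loops=1 perimeter=11.092

Straddling triangles (10 of 20):
  (v5,v11,v4) [++-] → (-1.49352, -0.1179, 1.11378)–(0, -0.1179, 1.6843)  len=1.5988
  (v11,v10,v2) [++-] → (-1.63926, -0.1179, -0.968038)–(-1.63926, -0.1179, 0.968038)  len=1.9361
  (v10,v7,v6) [++-] → (0, -0.1179, -1.6843)–(-1.49352, -0.1179, -1.11378)  len=1.5988
  (v3,v9,v4) [-+-] → (1.63926, -0.1179, 0.968038)–(1.49352, -0.1179, 1.11378)  len=0.2061
  (v3,v6,v8) [--+] → (1.49352, -0.1179, -1.11378)–(1.63926, -0.1179, -0.968038)  len=0.2061
  (v3,v8,v9) [-++] → (1.63926, -0.1179, -0.968038)–(1.63926, -0.1179, 0.968038)  len=1.9361
  (v4,v9,v5) [-++] → (1.49352, -0.1179, 1.11378)–(0, -0.1179, 1.6843)  len=1.5988
  (v2,v4,v11) [--+] → (-1.49352, -0.1179, 1.11378)–(-1.63926, -0.1179, 0.968038)  len=0.2061
  (v6,v2,v10) [--+] → (-1.63926, -0.1179, -0.968038)–(-1.49352, -0.1179, -1.11378)  len=0.2061
  (v8,v6,v7) [+-+] → (1.49352, -0.1179, -1.11378)–(0, -0.1179, -1.6843)  len=1.5988

Chained into 1 loop(s):
  loop 1: 10 segments, perimeter = 11.0917
Total perimeter = 11.092


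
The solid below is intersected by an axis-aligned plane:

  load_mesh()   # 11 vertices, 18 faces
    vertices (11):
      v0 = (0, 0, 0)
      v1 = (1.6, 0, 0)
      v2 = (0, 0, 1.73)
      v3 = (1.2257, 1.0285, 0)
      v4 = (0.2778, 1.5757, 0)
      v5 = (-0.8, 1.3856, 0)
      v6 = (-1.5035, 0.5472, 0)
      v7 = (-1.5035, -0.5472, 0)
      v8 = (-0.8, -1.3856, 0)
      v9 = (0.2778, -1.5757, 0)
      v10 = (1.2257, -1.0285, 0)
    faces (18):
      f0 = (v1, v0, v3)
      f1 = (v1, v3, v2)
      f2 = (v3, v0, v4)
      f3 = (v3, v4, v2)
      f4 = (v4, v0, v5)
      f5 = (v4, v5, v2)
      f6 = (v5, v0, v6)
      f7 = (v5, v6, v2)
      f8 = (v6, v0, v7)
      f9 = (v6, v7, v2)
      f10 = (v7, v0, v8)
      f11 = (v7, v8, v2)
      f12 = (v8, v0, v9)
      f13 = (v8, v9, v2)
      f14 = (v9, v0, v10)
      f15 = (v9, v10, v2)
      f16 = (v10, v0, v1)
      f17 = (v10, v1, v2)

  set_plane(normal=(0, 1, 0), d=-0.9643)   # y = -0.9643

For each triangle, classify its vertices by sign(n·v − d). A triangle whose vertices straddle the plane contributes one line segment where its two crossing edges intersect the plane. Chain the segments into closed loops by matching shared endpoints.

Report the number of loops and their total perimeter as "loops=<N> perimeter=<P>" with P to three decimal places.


loops=1 perimeter=5.216

Straddling triangles (8 of 18):
  (v7,v0,v8) [++-] → (-0.556755, -0.9643, 0)–(-1.15351, -0.9643, 0)  len=0.5968
  (v7,v8,v2) [+-+] → (-1.15351, -0.9643, 0)–(-0.556755, -0.9643, 0.526017)  len=0.7955
  (v8,v0,v9) [-+-] → (-0.556755, -0.9643, 0)–(0.170009, -0.9643, 0)  len=0.7268
  (v8,v9,v2) [--+] → (0.170009, -0.9643, 0.671271)–(-0.556755, -0.9643, 0.526017)  len=0.7411
  (v9,v0,v10) [-+-] → (0.170009, -0.9643, 0)–(1.14919, -0.9643, 0)  len=0.9792
  (v9,v10,v2) [--+] → (1.14919, -0.9643, 0.107988)–(0.170009, -0.9643, 0.671271)  len=1.1296
  (v10,v0,v1) [-++] → (1.14919, -0.9643, 0)–(1.24906, -0.9643, 0)  len=0.0999
  (v10,v1,v2) [-++] → (1.24906, -0.9643, 0)–(1.14919, -0.9643, 0.107988)  len=0.1471

Chained into 1 loop(s):
  loop 1: 8 segments, perimeter = 5.2159
Total perimeter = 5.216


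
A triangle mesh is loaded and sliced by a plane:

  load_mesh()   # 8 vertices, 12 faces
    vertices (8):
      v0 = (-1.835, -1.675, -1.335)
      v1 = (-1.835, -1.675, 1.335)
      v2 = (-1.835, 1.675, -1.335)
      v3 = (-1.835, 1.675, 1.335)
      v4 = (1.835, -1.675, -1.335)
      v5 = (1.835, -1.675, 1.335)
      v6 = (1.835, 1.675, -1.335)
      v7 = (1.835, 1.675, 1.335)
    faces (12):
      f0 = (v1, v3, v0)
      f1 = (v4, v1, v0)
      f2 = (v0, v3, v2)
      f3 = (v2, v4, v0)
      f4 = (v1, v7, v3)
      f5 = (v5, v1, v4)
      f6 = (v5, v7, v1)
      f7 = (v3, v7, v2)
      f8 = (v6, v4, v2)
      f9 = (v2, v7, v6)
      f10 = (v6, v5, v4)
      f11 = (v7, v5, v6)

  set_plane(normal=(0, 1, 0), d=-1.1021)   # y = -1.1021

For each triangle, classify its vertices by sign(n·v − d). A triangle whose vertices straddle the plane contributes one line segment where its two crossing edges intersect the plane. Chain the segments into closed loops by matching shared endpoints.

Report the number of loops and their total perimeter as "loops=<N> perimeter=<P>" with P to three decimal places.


Straddling triangles (8 of 12):
  (v1,v3,v0) [-+-] → (-1.835, -1.1021, 1.335)–(-1.835, -1.1021, -0.87839)  len=2.2134
  (v0,v3,v2) [-++] → (-1.835, -1.1021, -0.87839)–(-1.835, -1.1021, -1.335)  len=0.4566
  (v2,v4,v0) [+--] → (1.20738, -1.1021, -1.335)–(-1.835, -1.1021, -1.335)  len=3.0424
  (v1,v7,v3) [-++] → (-1.20738, -1.1021, 1.335)–(-1.835, -1.1021, 1.335)  len=0.6276
  (v5,v7,v1) [-+-] → (1.835, -1.1021, 1.335)–(-1.20738, -1.1021, 1.335)  len=3.0424
  (v6,v4,v2) [+-+] → (1.835, -1.1021, -1.335)–(1.20738, -1.1021, -1.335)  len=0.6276
  (v6,v5,v4) [+--] → (1.835, -1.1021, 0.87839)–(1.835, -1.1021, -1.335)  len=2.2134
  (v7,v5,v6) [+-+] → (1.835, -1.1021, 1.335)–(1.835, -1.1021, 0.87839)  len=0.4566

Chained into 1 loop(s):
  loop 1: 8 segments, perimeter = 12.6800
Total perimeter = 12.680

loops=1 perimeter=12.680


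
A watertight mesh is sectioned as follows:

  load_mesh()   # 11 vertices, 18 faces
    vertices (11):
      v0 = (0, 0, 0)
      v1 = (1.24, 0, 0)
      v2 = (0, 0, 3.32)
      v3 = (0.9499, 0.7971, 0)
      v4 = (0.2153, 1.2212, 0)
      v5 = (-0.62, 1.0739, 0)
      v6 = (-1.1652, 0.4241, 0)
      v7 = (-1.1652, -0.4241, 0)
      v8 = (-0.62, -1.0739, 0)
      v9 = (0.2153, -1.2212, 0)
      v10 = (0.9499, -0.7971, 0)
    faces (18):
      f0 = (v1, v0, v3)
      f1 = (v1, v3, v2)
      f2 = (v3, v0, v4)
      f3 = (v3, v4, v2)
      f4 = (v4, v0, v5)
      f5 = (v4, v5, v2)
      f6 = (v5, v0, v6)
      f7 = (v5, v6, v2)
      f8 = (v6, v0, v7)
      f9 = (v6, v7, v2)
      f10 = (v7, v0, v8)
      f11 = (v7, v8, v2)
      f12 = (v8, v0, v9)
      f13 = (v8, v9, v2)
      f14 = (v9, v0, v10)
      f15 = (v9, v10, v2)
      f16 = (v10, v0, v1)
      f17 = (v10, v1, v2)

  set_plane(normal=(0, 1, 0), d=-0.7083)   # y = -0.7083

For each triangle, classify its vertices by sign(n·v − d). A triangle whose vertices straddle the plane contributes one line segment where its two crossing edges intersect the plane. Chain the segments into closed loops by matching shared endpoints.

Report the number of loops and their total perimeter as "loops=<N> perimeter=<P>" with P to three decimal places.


Straddling triangles (8 of 18):
  (v7,v0,v8) [++-] → (-0.408926, -0.7083, 0)–(-0.926748, -0.7083, 0)  len=0.5178
  (v7,v8,v2) [+-+] → (-0.926748, -0.7083, 0)–(-0.408926, -0.7083, 1.13027)  len=1.2432
  (v8,v0,v9) [-+-] → (-0.408926, -0.7083, 0)–(0.124875, -0.7083, 0)  len=0.5338
  (v8,v9,v2) [--+] → (0.124875, -0.7083, 1.39439)–(-0.408926, -0.7083, 1.13027)  len=0.5956
  (v9,v0,v10) [-+-] → (0.124875, -0.7083, 0)–(0.844077, -0.7083, 0)  len=0.7192
  (v9,v10,v2) [--+] → (0.844077, -0.7083, 0.369861)–(0.124875, -0.7083, 1.39439)  len=1.2518
  (v10,v0,v1) [-++] → (0.844077, -0.7083, 0)–(0.982218, -0.7083, 0)  len=0.1381
  (v10,v1,v2) [-++] → (0.982218, -0.7083, 0)–(0.844077, -0.7083, 0.369861)  len=0.3948

Chained into 1 loop(s):
  loop 1: 8 segments, perimeter = 5.3944
Total perimeter = 5.394

loops=1 perimeter=5.394


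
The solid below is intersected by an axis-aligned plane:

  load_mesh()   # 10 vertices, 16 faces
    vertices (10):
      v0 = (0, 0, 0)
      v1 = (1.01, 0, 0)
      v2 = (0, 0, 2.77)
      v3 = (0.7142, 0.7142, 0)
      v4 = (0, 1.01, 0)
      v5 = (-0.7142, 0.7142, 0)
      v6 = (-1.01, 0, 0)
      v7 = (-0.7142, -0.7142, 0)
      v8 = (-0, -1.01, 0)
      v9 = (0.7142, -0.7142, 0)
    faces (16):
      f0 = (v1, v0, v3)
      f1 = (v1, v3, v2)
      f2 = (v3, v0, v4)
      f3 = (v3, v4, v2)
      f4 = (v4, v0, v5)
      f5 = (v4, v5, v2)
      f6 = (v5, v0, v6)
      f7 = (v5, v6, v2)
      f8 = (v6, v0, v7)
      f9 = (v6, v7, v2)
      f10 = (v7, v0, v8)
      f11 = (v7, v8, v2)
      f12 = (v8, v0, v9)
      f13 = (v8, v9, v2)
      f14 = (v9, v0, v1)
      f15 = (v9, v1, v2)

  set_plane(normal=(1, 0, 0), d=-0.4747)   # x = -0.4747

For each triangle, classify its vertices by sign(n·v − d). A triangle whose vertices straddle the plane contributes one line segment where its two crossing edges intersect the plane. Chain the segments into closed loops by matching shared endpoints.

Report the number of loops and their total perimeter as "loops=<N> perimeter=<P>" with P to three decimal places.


loops=1 perimeter=5.041

Straddling triangles (8 of 16):
  (v4,v0,v5) [++-] → (-0.4747, 0.4747, 0)–(-0.4747, 0.813394, 0)  len=0.3387
  (v4,v5,v2) [+-+] → (-0.4747, 0.813394, 0)–(-0.4747, 0.4747, 0.928892)  len=0.9887
  (v5,v0,v6) [-+-] → (-0.4747, 0.4747, 0)–(-0.4747, 0, 0)  len=0.4747
  (v5,v6,v2) [--+] → (-0.4747, 0, 1.4681)–(-0.4747, 0.4747, 0.928892)  len=0.7184
  (v6,v0,v7) [-+-] → (-0.4747, 0, 0)–(-0.4747, -0.4747, 0)  len=0.4747
  (v6,v7,v2) [--+] → (-0.4747, -0.4747, 0.928892)–(-0.4747, 0, 1.4681)  len=0.7184
  (v7,v0,v8) [-++] → (-0.4747, -0.4747, 0)–(-0.4747, -0.813394, 0)  len=0.3387
  (v7,v8,v2) [-++] → (-0.4747, -0.813394, 0)–(-0.4747, -0.4747, 0.928892)  len=0.9887

Chained into 1 loop(s):
  loop 1: 8 segments, perimeter = 5.0410
Total perimeter = 5.041


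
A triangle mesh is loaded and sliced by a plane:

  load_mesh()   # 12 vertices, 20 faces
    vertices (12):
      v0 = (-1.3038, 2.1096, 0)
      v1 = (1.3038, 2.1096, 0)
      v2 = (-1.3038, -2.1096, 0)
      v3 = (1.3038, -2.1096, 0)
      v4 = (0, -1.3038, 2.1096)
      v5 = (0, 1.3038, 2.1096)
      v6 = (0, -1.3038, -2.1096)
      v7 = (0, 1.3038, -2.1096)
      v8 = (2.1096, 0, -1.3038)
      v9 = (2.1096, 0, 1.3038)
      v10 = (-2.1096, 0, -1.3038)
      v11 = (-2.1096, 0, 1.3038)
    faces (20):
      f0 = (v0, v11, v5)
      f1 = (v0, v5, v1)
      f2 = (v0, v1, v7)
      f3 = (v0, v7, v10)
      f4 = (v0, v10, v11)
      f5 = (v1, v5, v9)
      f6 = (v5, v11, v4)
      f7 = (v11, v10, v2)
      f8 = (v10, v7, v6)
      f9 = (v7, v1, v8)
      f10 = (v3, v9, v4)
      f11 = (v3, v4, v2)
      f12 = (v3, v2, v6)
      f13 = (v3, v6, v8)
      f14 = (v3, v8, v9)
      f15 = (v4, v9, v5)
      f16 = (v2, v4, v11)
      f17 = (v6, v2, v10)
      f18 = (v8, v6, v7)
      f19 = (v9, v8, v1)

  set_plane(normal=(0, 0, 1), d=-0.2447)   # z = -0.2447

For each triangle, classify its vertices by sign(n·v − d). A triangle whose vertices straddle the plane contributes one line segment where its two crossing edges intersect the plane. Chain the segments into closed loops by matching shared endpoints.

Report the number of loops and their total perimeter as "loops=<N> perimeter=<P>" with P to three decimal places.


Straddling triangles (10 of 20):
  (v0,v1,v7) [++-] → (1.15257, 2.01613, -0.2447)–(-1.15257, 2.01613, -0.2447)  len=2.3051
  (v0,v7,v10) [+--] → (-1.15257, 2.01613, -0.2447)–(-1.45503, 1.71367, -0.2447)  len=0.4278
  (v0,v10,v11) [+-+] → (-1.45503, 1.71367, -0.2447)–(-2.1096, 0, -0.2447)  len=1.8344
  (v11,v10,v2) [+-+] → (-2.1096, 0, -0.2447)–(-1.45503, -1.71367, -0.2447)  len=1.8344
  (v7,v1,v8) [-+-] → (1.15257, 2.01613, -0.2447)–(1.45503, 1.71367, -0.2447)  len=0.4278
  (v3,v2,v6) [++-] → (-1.15257, -2.01613, -0.2447)–(1.15257, -2.01613, -0.2447)  len=2.3051
  (v3,v6,v8) [+--] → (1.15257, -2.01613, -0.2447)–(1.45503, -1.71367, -0.2447)  len=0.4278
  (v3,v8,v9) [+-+] → (1.45503, -1.71367, -0.2447)–(2.1096, 0, -0.2447)  len=1.8344
  (v6,v2,v10) [-+-] → (-1.15257, -2.01613, -0.2447)–(-1.45503, -1.71367, -0.2447)  len=0.4278
  (v9,v8,v1) [+-+] → (2.1096, 0, -0.2447)–(1.45503, 1.71367, -0.2447)  len=1.8344

Chained into 1 loop(s):
  loop 1: 10 segments, perimeter = 13.6590
Total perimeter = 13.659

loops=1 perimeter=13.659


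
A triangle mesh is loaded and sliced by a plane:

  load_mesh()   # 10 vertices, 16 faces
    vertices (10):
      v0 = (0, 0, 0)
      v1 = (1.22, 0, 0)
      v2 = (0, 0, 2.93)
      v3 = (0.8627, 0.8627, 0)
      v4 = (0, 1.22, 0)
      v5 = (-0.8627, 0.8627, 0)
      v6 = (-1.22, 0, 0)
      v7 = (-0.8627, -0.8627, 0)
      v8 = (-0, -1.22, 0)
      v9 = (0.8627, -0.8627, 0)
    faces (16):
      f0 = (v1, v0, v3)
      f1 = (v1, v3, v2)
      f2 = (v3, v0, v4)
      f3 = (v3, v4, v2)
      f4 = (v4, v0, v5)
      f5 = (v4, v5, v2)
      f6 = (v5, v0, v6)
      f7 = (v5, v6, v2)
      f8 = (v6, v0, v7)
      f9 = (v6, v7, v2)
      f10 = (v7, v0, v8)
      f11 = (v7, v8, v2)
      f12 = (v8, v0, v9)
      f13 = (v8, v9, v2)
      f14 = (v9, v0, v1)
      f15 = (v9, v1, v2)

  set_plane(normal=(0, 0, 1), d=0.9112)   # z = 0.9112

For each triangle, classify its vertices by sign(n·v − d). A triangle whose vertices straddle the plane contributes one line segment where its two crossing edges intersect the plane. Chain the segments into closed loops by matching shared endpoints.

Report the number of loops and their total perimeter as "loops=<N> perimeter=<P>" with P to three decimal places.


loops=1 perimeter=5.147

Straddling triangles (8 of 16):
  (v1,v3,v2) [--+] → (0.594409, 0.594409, 0.9112)–(0.840592, 0, 0.9112)  len=0.6434
  (v3,v4,v2) [--+] → (0, 0.840592, 0.9112)–(0.594409, 0.594409, 0.9112)  len=0.6434
  (v4,v5,v2) [--+] → (-0.594409, 0.594409, 0.9112)–(0, 0.840592, 0.9112)  len=0.6434
  (v5,v6,v2) [--+] → (-0.840592, 0, 0.9112)–(-0.594409, 0.594409, 0.9112)  len=0.6434
  (v6,v7,v2) [--+] → (-0.594409, -0.594409, 0.9112)–(-0.840592, 0, 0.9112)  len=0.6434
  (v7,v8,v2) [--+] → (0, -0.840592, 0.9112)–(-0.594409, -0.594409, 0.9112)  len=0.6434
  (v8,v9,v2) [--+] → (0.594409, -0.594409, 0.9112)–(0, -0.840592, 0.9112)  len=0.6434
  (v9,v1,v2) [--+] → (0.840592, 0, 0.9112)–(0.594409, -0.594409, 0.9112)  len=0.6434

Chained into 1 loop(s):
  loop 1: 8 segments, perimeter = 5.1470
Total perimeter = 5.147


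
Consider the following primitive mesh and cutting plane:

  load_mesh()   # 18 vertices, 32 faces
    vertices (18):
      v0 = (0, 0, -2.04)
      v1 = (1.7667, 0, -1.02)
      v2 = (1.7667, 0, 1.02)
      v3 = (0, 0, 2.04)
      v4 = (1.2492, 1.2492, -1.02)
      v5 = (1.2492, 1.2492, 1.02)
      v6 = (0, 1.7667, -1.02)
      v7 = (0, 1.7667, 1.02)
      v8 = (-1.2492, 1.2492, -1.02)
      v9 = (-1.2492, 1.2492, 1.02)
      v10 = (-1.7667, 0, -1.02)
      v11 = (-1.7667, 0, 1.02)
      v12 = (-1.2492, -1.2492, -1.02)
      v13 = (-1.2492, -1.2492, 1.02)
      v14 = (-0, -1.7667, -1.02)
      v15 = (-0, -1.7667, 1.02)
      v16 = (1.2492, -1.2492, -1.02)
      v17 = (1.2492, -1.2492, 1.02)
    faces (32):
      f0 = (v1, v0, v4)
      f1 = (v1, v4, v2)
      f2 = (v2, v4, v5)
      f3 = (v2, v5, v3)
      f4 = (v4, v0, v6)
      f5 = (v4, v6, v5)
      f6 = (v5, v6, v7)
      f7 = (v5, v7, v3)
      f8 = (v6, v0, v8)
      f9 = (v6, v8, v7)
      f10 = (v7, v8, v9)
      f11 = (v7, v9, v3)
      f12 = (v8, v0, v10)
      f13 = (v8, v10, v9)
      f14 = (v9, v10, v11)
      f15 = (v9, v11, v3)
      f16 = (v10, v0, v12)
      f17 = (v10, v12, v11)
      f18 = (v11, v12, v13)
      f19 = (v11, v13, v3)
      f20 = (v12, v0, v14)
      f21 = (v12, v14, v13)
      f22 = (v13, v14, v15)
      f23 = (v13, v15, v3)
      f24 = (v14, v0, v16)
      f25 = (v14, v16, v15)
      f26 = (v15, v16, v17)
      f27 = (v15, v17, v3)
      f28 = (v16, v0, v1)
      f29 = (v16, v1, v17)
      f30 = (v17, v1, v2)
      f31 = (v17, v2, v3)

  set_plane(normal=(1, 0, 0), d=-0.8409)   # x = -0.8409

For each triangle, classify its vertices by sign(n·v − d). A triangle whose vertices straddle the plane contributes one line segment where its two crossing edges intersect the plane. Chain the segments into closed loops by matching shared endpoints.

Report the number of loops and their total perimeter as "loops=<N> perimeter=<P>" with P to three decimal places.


loops=1 perimeter=10.206

Straddling triangles (12 of 32):
  (v6,v0,v8) [++-] → (-0.8409, 0.8409, -1.35339)–(-0.8409, 1.41834, -1.02)  len=0.6668
  (v6,v8,v7) [+-+] → (-0.8409, 1.41834, -1.02)–(-0.8409, 1.41834, -0.353228)  len=0.6668
  (v7,v8,v9) [+--] → (-0.8409, 1.41834, -0.353228)–(-0.8409, 1.41834, 1.02)  len=1.3732
  (v7,v9,v3) [+-+] → (-0.8409, 1.41834, 1.02)–(-0.8409, 0.8409, 1.35339)  len=0.6668
  (v8,v0,v10) [-+-] → (-0.8409, 0.8409, -1.35339)–(-0.8409, 0, -1.55451)  len=0.8646
  (v9,v11,v3) [--+] → (-0.8409, 0, 1.55451)–(-0.8409, 0.8409, 1.35339)  len=0.8646
  (v10,v0,v12) [-+-] → (-0.8409, 0, -1.55451)–(-0.8409, -0.8409, -1.35339)  len=0.8646
  (v11,v13,v3) [--+] → (-0.8409, -0.8409, 1.35339)–(-0.8409, 0, 1.55451)  len=0.8646
  (v12,v0,v14) [-++] → (-0.8409, -0.8409, -1.35339)–(-0.8409, -1.41834, -1.02)  len=0.6668
  (v12,v14,v13) [-+-] → (-0.8409, -1.41834, -1.02)–(-0.8409, -1.41834, 0.353228)  len=1.3732
  (v13,v14,v15) [-++] → (-0.8409, -1.41834, 0.353228)–(-0.8409, -1.41834, 1.02)  len=0.6668
  (v13,v15,v3) [-++] → (-0.8409, -1.41834, 1.02)–(-0.8409, -0.8409, 1.35339)  len=0.6668

Chained into 1 loop(s):
  loop 1: 12 segments, perimeter = 10.2056
Total perimeter = 10.206


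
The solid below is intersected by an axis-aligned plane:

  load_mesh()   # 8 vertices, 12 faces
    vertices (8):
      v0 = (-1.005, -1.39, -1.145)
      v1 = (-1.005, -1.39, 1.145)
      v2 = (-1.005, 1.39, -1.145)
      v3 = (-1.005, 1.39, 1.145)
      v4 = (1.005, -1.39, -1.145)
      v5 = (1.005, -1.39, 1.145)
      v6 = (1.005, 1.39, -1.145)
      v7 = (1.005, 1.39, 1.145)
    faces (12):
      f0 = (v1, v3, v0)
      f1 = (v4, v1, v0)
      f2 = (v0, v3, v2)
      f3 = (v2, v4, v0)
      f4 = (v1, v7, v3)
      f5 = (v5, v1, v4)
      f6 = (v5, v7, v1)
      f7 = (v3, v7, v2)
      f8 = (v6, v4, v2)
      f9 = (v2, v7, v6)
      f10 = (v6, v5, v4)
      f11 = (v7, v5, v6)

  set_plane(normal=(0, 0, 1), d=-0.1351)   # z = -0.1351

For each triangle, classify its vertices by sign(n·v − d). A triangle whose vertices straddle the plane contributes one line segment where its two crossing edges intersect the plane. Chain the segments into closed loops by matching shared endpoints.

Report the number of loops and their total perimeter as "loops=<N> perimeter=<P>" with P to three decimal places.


loops=1 perimeter=9.580

Straddling triangles (8 of 12):
  (v1,v3,v0) [++-] → (-1.005, -0.164008, -0.1351)–(-1.005, -1.39, -0.1351)  len=1.2260
  (v4,v1,v0) [-+-] → (0.118581, -1.39, -0.1351)–(-1.005, -1.39, -0.1351)  len=1.1236
  (v0,v3,v2) [-+-] → (-1.005, -0.164008, -0.1351)–(-1.005, 1.39, -0.1351)  len=1.5540
  (v5,v1,v4) [++-] → (0.118581, -1.39, -0.1351)–(1.005, -1.39, -0.1351)  len=0.8864
  (v3,v7,v2) [++-] → (-0.118581, 1.39, -0.1351)–(-1.005, 1.39, -0.1351)  len=0.8864
  (v2,v7,v6) [-+-] → (-0.118581, 1.39, -0.1351)–(1.005, 1.39, -0.1351)  len=1.1236
  (v6,v5,v4) [-+-] → (1.005, 0.164008, -0.1351)–(1.005, -1.39, -0.1351)  len=1.5540
  (v7,v5,v6) [++-] → (1.005, 0.164008, -0.1351)–(1.005, 1.39, -0.1351)  len=1.2260

Chained into 1 loop(s):
  loop 1: 8 segments, perimeter = 9.5800
Total perimeter = 9.580


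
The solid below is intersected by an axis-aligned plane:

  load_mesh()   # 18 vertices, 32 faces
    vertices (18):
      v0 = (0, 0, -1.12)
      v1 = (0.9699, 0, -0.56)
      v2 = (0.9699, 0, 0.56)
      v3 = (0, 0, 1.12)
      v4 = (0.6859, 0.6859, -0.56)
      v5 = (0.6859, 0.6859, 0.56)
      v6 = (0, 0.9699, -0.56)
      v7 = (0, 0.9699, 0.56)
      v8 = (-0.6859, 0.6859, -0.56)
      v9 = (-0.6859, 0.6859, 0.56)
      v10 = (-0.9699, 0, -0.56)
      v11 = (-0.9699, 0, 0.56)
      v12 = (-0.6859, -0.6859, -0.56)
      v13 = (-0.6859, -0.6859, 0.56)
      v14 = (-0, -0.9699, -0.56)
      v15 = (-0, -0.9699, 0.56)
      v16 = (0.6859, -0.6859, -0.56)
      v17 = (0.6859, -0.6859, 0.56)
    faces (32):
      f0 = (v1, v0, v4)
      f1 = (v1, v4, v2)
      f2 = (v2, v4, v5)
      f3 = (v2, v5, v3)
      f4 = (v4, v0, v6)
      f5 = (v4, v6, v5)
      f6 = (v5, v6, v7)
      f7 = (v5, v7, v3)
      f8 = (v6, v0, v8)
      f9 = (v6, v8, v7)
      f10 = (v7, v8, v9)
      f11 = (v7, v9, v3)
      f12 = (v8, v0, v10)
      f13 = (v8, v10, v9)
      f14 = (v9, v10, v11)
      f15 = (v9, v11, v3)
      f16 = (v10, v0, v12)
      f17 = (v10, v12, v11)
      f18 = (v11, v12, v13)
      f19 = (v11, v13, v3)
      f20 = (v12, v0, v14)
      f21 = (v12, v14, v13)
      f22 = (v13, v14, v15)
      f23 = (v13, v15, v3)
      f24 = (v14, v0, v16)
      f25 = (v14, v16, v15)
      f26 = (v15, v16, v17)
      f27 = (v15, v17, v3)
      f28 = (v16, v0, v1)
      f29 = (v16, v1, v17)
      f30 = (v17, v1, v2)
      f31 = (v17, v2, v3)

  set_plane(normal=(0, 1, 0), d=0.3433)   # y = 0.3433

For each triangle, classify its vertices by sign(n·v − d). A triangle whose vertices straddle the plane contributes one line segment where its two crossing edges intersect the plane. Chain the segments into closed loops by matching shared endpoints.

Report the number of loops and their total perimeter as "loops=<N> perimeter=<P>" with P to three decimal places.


Straddling triangles (12 of 32):
  (v1,v0,v4) [--+] → (0.3433, 0.3433, -0.839714)–(0.827755, 0.3433, -0.56)  len=0.5594
  (v1,v4,v2) [-+-] → (0.827755, 0.3433, -0.56)–(0.827755, 0.3433, -0.000571512)  len=0.5594
  (v2,v4,v5) [-++] → (0.827755, 0.3433, -0.000571512)–(0.827755, 0.3433, 0.56)  len=0.5606
  (v2,v5,v3) [-+-] → (0.827755, 0.3433, 0.56)–(0.3433, 0.3433, 0.839714)  len=0.5594
  (v4,v0,v6) [+-+] → (0.3433, 0.3433, -0.839714)–(0, 0.3433, -0.921786)  len=0.3530
  (v5,v7,v3) [++-] → (0, 0.3433, 0.921786)–(0.3433, 0.3433, 0.839714)  len=0.3530
  (v6,v0,v8) [+-+] → (0, 0.3433, -0.921786)–(-0.3433, 0.3433, -0.839714)  len=0.3530
  (v7,v9,v3) [++-] → (-0.3433, 0.3433, 0.839714)–(0, 0.3433, 0.921786)  len=0.3530
  (v8,v0,v10) [+--] → (-0.3433, 0.3433, -0.839714)–(-0.827755, 0.3433, -0.56)  len=0.5594
  (v8,v10,v9) [+-+] → (-0.827755, 0.3433, -0.56)–(-0.827755, 0.3433, 0.000571512)  len=0.5606
  (v9,v10,v11) [+--] → (-0.827755, 0.3433, 0.000571512)–(-0.827755, 0.3433, 0.56)  len=0.5594
  (v9,v11,v3) [+--] → (-0.827755, 0.3433, 0.56)–(-0.3433, 0.3433, 0.839714)  len=0.5594

Chained into 1 loop(s):
  loop 1: 12 segments, perimeter = 5.8895
Total perimeter = 5.890

loops=1 perimeter=5.890


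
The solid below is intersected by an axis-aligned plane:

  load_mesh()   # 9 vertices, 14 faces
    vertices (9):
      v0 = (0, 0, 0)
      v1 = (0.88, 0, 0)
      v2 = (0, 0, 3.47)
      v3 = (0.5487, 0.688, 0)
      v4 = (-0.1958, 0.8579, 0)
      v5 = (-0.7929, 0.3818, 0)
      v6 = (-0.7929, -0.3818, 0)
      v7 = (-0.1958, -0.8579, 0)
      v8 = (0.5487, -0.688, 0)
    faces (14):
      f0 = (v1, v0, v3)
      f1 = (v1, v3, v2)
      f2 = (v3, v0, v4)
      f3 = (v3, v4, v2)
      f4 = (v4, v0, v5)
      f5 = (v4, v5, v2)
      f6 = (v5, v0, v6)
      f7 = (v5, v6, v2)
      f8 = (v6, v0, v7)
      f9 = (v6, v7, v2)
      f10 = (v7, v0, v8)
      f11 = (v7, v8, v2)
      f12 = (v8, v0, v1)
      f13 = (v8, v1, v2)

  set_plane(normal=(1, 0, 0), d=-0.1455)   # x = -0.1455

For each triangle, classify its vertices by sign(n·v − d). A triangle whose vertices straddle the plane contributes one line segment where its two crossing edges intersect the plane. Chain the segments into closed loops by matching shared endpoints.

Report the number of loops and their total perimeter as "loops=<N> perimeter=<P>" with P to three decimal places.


Straddling triangles (10 of 14):
  (v3,v0,v4) [++-] → (-0.1455, 0.63751, 0)–(-0.1455, 0.846421, 0)  len=0.2089
  (v3,v4,v2) [+-+] → (-0.1455, 0.846421, 0)–(-0.1455, 0.63751, 0.891425)  len=0.9156
  (v4,v0,v5) [-+-] → (-0.1455, 0.63751, 0)–(-0.1455, 0.0700617, 0)  len=0.5674
  (v4,v5,v2) [--+] → (-0.1455, 0.0700617, 2.83324)–(-0.1455, 0.63751, 0.891425)  len=2.0230
  (v5,v0,v6) [-+-] → (-0.1455, 0.0700617, 0)–(-0.1455, -0.0700617, 0)  len=0.1401
  (v5,v6,v2) [--+] → (-0.1455, -0.0700617, 2.83324)–(-0.1455, 0.0700617, 2.83324)  len=0.1401
  (v6,v0,v7) [-+-] → (-0.1455, -0.0700617, 0)–(-0.1455, -0.63751, 0)  len=0.5674
  (v6,v7,v2) [--+] → (-0.1455, -0.63751, 0.891425)–(-0.1455, -0.0700617, 2.83324)  len=2.0230
  (v7,v0,v8) [-++] → (-0.1455, -0.63751, 0)–(-0.1455, -0.846421, 0)  len=0.2089
  (v7,v8,v2) [-++] → (-0.1455, -0.846421, 0)–(-0.1455, -0.63751, 0.891425)  len=0.9156

Chained into 1 loop(s):
  loop 1: 10 segments, perimeter = 7.7102
Total perimeter = 7.710

loops=1 perimeter=7.710


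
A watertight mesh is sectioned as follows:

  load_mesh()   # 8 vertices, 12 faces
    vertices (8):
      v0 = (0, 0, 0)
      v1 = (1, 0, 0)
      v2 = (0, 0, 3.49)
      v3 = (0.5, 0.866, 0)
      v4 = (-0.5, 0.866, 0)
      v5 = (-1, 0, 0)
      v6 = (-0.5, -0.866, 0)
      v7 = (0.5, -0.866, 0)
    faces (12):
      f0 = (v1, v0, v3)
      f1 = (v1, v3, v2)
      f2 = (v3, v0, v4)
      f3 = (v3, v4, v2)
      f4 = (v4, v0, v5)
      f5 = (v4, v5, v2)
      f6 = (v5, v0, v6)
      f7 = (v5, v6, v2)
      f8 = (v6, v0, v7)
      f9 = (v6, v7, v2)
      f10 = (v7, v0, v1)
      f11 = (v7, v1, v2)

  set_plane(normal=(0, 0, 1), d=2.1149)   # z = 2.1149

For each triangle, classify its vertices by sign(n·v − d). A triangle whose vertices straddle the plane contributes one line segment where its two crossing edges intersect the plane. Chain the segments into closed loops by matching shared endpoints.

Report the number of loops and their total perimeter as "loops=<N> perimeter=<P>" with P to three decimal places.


Straddling triangles (6 of 12):
  (v1,v3,v2) [--+] → (0.197006, 0.341214, 2.1149)–(0.394011, 0, 2.1149)  len=0.3940
  (v3,v4,v2) [--+] → (-0.197006, 0.341214, 2.1149)–(0.197006, 0.341214, 2.1149)  len=0.3940
  (v4,v5,v2) [--+] → (-0.394011, 0, 2.1149)–(-0.197006, 0.341214, 2.1149)  len=0.3940
  (v5,v6,v2) [--+] → (-0.197006, -0.341214, 2.1149)–(-0.394011, 0, 2.1149)  len=0.3940
  (v6,v7,v2) [--+] → (0.197006, -0.341214, 2.1149)–(-0.197006, -0.341214, 2.1149)  len=0.3940
  (v7,v1,v2) [--+] → (0.394011, 0, 2.1149)–(0.197006, -0.341214, 2.1149)  len=0.3940

Chained into 1 loop(s):
  loop 1: 6 segments, perimeter = 2.3640
Total perimeter = 2.364

loops=1 perimeter=2.364


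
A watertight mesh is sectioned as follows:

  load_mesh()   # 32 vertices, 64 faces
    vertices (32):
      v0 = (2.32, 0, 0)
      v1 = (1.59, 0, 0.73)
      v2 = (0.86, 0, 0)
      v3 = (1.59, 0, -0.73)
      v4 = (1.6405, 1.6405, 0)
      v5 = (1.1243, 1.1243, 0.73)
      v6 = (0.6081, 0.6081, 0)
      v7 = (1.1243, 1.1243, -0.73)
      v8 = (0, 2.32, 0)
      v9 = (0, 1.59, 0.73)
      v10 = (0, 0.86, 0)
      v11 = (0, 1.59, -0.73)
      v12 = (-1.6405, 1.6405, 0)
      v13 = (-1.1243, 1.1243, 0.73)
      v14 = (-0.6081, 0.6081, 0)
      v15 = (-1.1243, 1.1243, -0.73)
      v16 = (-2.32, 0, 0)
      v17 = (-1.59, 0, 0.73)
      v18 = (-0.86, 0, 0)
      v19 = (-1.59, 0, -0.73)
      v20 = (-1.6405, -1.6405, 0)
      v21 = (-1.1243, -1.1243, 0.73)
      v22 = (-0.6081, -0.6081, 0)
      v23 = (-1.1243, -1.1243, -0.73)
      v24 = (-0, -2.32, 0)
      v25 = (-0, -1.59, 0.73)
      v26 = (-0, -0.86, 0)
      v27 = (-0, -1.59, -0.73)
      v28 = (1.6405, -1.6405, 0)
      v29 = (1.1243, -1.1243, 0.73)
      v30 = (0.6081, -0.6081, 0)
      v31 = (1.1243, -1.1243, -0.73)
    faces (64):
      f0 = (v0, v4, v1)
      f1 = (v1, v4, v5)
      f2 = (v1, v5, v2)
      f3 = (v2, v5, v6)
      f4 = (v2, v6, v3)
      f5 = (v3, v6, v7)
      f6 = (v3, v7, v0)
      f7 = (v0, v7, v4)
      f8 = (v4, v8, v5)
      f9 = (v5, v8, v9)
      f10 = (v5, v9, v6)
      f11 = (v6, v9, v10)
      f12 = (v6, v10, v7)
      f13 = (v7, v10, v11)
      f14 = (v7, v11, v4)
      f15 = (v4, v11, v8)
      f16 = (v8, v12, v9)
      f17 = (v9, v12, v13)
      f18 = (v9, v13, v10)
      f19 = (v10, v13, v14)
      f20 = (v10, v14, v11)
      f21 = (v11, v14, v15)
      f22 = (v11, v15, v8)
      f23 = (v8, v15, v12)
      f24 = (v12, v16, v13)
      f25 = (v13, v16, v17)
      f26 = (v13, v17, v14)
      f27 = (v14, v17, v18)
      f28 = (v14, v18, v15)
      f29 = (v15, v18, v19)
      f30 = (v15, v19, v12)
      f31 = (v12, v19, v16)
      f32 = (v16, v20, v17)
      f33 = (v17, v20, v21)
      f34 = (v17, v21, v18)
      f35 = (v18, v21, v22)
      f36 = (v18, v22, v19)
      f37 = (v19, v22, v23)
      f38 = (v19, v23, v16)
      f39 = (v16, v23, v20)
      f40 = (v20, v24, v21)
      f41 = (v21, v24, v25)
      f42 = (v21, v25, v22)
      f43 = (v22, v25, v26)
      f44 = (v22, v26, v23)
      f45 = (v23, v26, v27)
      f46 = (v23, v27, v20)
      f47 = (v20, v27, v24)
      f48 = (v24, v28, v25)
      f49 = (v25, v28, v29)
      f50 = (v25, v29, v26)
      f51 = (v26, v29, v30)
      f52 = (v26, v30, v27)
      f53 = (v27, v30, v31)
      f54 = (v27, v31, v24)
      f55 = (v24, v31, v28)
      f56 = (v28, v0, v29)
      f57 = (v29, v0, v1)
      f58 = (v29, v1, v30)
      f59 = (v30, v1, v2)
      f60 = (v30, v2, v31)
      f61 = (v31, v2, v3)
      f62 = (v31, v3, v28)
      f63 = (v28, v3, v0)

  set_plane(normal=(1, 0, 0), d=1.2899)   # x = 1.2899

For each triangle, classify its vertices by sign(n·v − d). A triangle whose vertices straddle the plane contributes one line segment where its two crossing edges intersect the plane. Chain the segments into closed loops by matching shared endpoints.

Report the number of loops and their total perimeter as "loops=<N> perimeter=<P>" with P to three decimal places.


Straddling triangles (18 of 64):
  (v1,v4,v5) [++-] → (1.2899, 1.2899, 0.495812)–(1.2899, 0.724506, 0.73)  len=0.6120
  (v1,v5,v2) [+--] → (1.2899, 0.724506, 0.73)–(1.2899, 0, 0.4299)  len=0.7842
  (v2,v6,v3) [--+] → (1.2899, 0.185855, -0.506889)–(1.2899, 0, -0.4299)  len=0.2012
  (v3,v6,v7) [+--] → (1.2899, 0.185855, -0.506889)–(1.2899, 0.724506, -0.73)  len=0.5830
  (v3,v7,v0) [+-+] → (1.2899, 0.724506, -0.73)–(1.2899, 0.968589, -0.628898)  len=0.2642
  (v0,v7,v4) [+-+] → (1.2899, 0.968589, -0.628898)–(1.2899, 1.2899, -0.495812)  len=0.3478
  (v4,v8,v5) [+--] → (1.2899, 1.78572, 0)–(1.2899, 1.2899, 0.495812)  len=0.7012
  (v7,v11,v4) [--+] → (1.2899, 1.62971, -0.156012)–(1.2899, 1.2899, -0.495812)  len=0.4806
  (v4,v11,v8) [+--] → (1.2899, 1.62971, -0.156012)–(1.2899, 1.78572, 0)  len=0.2206
  (v24,v28,v25) [-+-] → (1.2899, -1.78572, 0)–(1.2899, -1.62971, 0.156012)  len=0.2206
  (v25,v28,v29) [-+-] → (1.2899, -1.62971, 0.156012)–(1.2899, -1.2899, 0.495812)  len=0.4806
  (v24,v31,v28) [--+] → (1.2899, -1.2899, -0.495812)–(1.2899, -1.78572, 0)  len=0.7012
  (v28,v0,v29) [++-] → (1.2899, -0.968589, 0.628898)–(1.2899, -1.2899, 0.495812)  len=0.3478
  (v29,v0,v1) [-++] → (1.2899, -0.968589, 0.628898)–(1.2899, -0.724506, 0.73)  len=0.2642
  (v29,v1,v30) [-+-] → (1.2899, -0.724506, 0.73)–(1.2899, -0.185855, 0.506889)  len=0.5830
  (v30,v1,v2) [-+-] → (1.2899, -0.185855, 0.506889)–(1.2899, 0, 0.4299)  len=0.2012
  (v31,v2,v3) [--+] → (1.2899, 0, -0.4299)–(1.2899, -0.724506, -0.73)  len=0.7842
  (v31,v3,v28) [-++] → (1.2899, -0.724506, -0.73)–(1.2899, -1.2899, -0.495812)  len=0.6120

Chained into 1 loop(s):
  loop 1: 18 segments, perimeter = 8.3895
Total perimeter = 8.389

loops=1 perimeter=8.389


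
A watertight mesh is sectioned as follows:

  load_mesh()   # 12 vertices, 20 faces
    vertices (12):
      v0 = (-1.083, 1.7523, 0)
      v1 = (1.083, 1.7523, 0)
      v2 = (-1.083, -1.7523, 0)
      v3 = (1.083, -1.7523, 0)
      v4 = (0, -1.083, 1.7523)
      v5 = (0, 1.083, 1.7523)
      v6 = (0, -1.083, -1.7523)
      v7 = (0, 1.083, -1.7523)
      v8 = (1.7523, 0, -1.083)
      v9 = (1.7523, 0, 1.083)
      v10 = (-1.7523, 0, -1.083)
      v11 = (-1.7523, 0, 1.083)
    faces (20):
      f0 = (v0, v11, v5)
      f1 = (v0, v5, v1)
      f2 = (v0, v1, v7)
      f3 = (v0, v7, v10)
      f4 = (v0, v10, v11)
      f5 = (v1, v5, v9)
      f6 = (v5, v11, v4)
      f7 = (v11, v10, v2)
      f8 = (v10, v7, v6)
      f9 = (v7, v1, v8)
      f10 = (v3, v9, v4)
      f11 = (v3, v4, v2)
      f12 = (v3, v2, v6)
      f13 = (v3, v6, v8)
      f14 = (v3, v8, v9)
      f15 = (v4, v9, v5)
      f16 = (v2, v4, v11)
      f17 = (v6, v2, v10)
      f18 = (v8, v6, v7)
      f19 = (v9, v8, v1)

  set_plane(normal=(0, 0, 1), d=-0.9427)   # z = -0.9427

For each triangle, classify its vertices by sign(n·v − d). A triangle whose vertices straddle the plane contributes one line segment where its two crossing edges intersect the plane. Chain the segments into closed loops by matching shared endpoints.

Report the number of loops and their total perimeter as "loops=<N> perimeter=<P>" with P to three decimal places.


loops=1 perimeter=9.565

Straddling triangles (10 of 20):
  (v0,v1,v7) [++-] → (0.500369, 1.39223, -0.9427)–(-0.500369, 1.39223, -0.9427)  len=1.0007
  (v0,v7,v10) [+--] → (-0.500369, 1.39223, -0.9427)–(-1.66559, 0.227006, -0.9427)  len=1.6479
  (v0,v10,v11) [+-+] → (-1.66559, 0.227006, -0.9427)–(-1.7523, 0, -0.9427)  len=0.2430
  (v11,v10,v2) [+-+] → (-1.7523, 0, -0.9427)–(-1.66559, -0.227006, -0.9427)  len=0.2430
  (v7,v1,v8) [-+-] → (0.500369, 1.39223, -0.9427)–(1.66559, 0.227006, -0.9427)  len=1.6479
  (v3,v2,v6) [++-] → (-0.500369, -1.39223, -0.9427)–(0.500369, -1.39223, -0.9427)  len=1.0007
  (v3,v6,v8) [+--] → (0.500369, -1.39223, -0.9427)–(1.66559, -0.227006, -0.9427)  len=1.6479
  (v3,v8,v9) [+-+] → (1.66559, -0.227006, -0.9427)–(1.7523, 0, -0.9427)  len=0.2430
  (v6,v2,v10) [-+-] → (-0.500369, -1.39223, -0.9427)–(-1.66559, -0.227006, -0.9427)  len=1.6479
  (v9,v8,v1) [+-+] → (1.7523, 0, -0.9427)–(1.66559, 0.227006, -0.9427)  len=0.2430

Chained into 1 loop(s):
  loop 1: 10 segments, perimeter = 9.5650
Total perimeter = 9.565


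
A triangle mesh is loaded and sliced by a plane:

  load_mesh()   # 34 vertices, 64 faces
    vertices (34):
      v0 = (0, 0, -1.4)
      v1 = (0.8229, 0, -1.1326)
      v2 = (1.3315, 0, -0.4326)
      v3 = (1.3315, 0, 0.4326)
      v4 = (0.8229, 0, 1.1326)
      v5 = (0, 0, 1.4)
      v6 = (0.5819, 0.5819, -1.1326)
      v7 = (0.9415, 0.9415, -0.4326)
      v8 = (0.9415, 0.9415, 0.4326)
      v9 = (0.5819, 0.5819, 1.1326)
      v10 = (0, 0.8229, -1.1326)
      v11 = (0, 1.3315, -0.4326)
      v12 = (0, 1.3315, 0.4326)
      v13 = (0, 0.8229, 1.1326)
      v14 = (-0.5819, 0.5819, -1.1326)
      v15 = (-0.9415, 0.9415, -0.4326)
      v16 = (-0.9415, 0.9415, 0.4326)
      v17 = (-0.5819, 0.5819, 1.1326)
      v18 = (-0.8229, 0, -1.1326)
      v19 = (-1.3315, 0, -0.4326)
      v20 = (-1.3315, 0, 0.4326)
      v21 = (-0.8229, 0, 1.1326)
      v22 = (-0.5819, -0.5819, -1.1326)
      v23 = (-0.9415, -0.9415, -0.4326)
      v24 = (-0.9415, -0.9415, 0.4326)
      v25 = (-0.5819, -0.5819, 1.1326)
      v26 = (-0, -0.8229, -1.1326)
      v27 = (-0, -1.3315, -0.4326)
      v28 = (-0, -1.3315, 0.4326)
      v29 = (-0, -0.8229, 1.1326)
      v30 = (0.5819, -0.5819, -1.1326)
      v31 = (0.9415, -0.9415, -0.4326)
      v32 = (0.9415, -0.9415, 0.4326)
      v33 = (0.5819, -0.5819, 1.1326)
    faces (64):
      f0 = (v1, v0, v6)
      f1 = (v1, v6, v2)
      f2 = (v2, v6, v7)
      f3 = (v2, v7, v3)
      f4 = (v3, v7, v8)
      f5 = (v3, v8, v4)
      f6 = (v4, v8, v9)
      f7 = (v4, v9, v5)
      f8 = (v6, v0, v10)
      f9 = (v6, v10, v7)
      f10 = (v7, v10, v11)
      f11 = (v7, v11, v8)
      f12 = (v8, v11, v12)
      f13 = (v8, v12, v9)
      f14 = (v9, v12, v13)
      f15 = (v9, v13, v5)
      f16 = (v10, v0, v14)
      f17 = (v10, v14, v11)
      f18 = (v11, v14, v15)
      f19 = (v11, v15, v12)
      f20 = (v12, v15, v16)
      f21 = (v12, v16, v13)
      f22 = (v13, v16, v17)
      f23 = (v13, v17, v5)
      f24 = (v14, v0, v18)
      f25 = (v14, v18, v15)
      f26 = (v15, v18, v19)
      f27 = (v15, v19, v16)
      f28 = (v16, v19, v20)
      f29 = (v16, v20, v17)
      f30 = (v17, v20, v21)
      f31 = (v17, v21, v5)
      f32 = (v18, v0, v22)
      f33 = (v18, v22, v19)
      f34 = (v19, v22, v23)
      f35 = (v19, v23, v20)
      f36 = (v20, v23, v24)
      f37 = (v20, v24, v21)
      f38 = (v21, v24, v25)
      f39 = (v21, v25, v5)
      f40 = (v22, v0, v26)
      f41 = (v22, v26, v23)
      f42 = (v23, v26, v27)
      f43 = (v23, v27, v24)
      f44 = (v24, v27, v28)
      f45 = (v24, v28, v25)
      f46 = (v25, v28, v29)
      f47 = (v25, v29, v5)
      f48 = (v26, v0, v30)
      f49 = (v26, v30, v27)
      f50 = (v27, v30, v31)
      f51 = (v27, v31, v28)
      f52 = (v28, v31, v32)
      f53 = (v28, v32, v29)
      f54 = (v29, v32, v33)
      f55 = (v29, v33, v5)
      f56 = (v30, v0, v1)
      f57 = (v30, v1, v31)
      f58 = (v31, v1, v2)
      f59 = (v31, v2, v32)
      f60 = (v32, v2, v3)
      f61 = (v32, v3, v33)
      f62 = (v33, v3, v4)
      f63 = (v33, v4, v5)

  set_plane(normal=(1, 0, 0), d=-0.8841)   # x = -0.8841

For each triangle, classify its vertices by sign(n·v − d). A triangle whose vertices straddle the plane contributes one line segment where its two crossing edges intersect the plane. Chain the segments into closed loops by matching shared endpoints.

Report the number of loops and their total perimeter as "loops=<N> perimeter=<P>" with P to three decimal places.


Straddling triangles (18 of 64):
  (v11,v14,v15) [++-] → (-0.8841, 0.8841, -0.544335)–(-0.8841, 0.965277, -0.4326)  len=0.1381
  (v11,v15,v12) [+-+] → (-0.8841, 0.965277, -0.4326)–(-0.8841, 0.965277, -0.379852)  len=0.0527
  (v12,v15,v16) [+--] → (-0.8841, 0.965277, -0.379852)–(-0.8841, 0.965277, 0.4326)  len=0.8125
  (v12,v16,v13) [+-+] → (-0.8841, 0.965277, 0.4326)–(-0.8841, 0.934269, 0.475277)  len=0.0528
  (v13,v16,v17) [+-+] → (-0.8841, 0.934269, 0.475277)–(-0.8841, 0.8841, 0.544335)  len=0.0854
  (v14,v18,v15) [++-] → (-0.8841, 0.485833, -0.771386)–(-0.8841, 0.8841, -0.544335)  len=0.4584
  (v15,v18,v19) [-+-] → (-0.8841, 0.485833, -0.771386)–(-0.8841, 0, -1.04837)  len=0.5592
  (v16,v20,v17) [--+] → (-0.8841, 0.347308, 0.850396)–(-0.8841, 0.8841, 0.544335)  len=0.6179
  (v17,v20,v21) [+-+] → (-0.8841, 0.347308, 0.850396)–(-0.8841, 0, 1.04837)  len=0.3998
  (v18,v22,v19) [++-] → (-0.8841, -0.347308, -0.850396)–(-0.8841, 0, -1.04837)  len=0.3998
  (v19,v22,v23) [-+-] → (-0.8841, -0.347308, -0.850396)–(-0.8841, -0.8841, -0.544335)  len=0.6179
  (v20,v24,v21) [--+] → (-0.8841, -0.485833, 0.771386)–(-0.8841, 0, 1.04837)  len=0.5592
  (v21,v24,v25) [+-+] → (-0.8841, -0.485833, 0.771386)–(-0.8841, -0.8841, 0.544335)  len=0.4584
  (v22,v26,v23) [++-] → (-0.8841, -0.934269, -0.475277)–(-0.8841, -0.8841, -0.544335)  len=0.0854
  (v23,v26,v27) [-++] → (-0.8841, -0.934269, -0.475277)–(-0.8841, -0.965277, -0.4326)  len=0.0528
  (v23,v27,v24) [-+-] → (-0.8841, -0.965277, -0.4326)–(-0.8841, -0.965277, 0.379852)  len=0.8125
  (v24,v27,v28) [-++] → (-0.8841, -0.965277, 0.379852)–(-0.8841, -0.965277, 0.4326)  len=0.0527
  (v24,v28,v25) [-++] → (-0.8841, -0.965277, 0.4326)–(-0.8841, -0.8841, 0.544335)  len=0.1381

Chained into 1 loop(s):
  loop 1: 18 segments, perimeter = 6.3536
Total perimeter = 6.354

loops=1 perimeter=6.354
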